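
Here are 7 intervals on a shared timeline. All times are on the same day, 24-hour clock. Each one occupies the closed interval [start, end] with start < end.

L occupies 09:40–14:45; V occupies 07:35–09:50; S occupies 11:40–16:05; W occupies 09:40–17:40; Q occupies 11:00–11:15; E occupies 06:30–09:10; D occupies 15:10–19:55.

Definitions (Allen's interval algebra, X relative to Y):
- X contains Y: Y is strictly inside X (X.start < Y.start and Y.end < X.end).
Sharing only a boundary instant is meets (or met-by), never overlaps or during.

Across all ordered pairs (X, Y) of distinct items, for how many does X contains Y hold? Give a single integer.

3

Checking all 42 ordered pairs for relation 'contains'; matching pairs in alphabetical order:
(L, Q): L contains Q ✓
(W, Q): W contains Q ✓
(W, S): W contains S ✓
Count: 3.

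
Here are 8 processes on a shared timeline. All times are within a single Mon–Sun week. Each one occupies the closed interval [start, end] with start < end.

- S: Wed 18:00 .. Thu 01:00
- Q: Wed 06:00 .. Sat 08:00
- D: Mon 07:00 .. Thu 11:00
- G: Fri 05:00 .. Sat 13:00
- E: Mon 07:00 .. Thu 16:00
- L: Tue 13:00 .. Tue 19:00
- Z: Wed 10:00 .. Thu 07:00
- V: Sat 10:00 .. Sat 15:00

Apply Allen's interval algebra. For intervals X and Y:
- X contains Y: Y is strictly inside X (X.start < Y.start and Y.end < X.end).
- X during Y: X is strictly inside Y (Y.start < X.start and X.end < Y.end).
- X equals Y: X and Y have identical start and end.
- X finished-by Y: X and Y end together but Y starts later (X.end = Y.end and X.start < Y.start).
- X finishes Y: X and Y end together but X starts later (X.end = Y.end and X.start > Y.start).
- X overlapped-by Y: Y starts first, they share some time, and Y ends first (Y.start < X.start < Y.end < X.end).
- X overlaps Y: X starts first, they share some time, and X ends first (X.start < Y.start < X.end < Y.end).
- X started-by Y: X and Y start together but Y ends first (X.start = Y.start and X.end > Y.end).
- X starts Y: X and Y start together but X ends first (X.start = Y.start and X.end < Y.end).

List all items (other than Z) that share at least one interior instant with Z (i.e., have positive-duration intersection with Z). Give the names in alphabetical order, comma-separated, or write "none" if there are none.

Target Z = [Wed 10:00, Thu 07:00].
D [Mon 07:00, Thu 11:00] → contains → yes.
E [Mon 07:00, Thu 16:00] → contains → yes.
G [Fri 05:00, Sat 13:00] → after → no.
L [Tue 13:00, Tue 19:00] → before → no.
Q [Wed 06:00, Sat 08:00] → contains → yes.
S [Wed 18:00, Thu 01:00] → during → yes.
V [Sat 10:00, Sat 15:00] → after → no.
Result: D, E, Q, S.

D, E, Q, S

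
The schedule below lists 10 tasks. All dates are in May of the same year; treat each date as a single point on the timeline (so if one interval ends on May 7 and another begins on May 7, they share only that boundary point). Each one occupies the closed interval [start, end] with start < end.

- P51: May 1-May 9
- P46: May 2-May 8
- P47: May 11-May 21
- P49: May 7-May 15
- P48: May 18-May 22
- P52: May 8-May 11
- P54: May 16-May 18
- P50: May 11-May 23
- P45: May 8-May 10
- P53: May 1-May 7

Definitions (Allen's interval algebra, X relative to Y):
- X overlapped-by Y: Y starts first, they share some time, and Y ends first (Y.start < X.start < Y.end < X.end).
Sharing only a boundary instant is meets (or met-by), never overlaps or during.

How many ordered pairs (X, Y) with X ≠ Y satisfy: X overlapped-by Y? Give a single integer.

Checking all 90 ordered pairs for relation 'overlapped-by'; matching pairs in alphabetical order:
(P45, P51): P45 overlapped-by P51 ✓
(P46, P53): P46 overlapped-by P53 ✓
(P47, P49): P47 overlapped-by P49 ✓
(P48, P47): P48 overlapped-by P47 ✓
(P49, P46): P49 overlapped-by P46 ✓
(P49, P51): P49 overlapped-by P51 ✓
(P50, P49): P50 overlapped-by P49 ✓
(P52, P51): P52 overlapped-by P51 ✓
Count: 8.

8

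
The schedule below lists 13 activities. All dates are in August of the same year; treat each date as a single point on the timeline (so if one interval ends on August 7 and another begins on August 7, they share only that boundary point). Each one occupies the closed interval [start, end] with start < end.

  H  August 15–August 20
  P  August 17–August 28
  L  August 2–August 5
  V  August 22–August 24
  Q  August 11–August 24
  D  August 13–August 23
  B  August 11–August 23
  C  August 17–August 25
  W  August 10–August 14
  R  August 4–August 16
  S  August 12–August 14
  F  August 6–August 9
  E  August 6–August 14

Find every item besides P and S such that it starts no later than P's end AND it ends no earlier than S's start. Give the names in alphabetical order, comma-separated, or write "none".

B, C, D, E, H, Q, R, V, W

Conditions: its start is no later than P's end (X.start <= August 28) AND its end is no earlier than S's start (X.end >= August 12).
B: start August 11 <= August 28? ✓; end August 23 >= August 12? ✓ → yes.
C: start August 17 <= August 28? ✓; end August 25 >= August 12? ✓ → yes.
D: start August 13 <= August 28? ✓; end August 23 >= August 12? ✓ → yes.
E: start August 6 <= August 28? ✓; end August 14 >= August 12? ✓ → yes.
F: start August 6 <= August 28? ✓; end August 9 >= August 12? ✗ → no.
H: start August 15 <= August 28? ✓; end August 20 >= August 12? ✓ → yes.
L: start August 2 <= August 28? ✓; end August 5 >= August 12? ✗ → no.
Q: start August 11 <= August 28? ✓; end August 24 >= August 12? ✓ → yes.
R: start August 4 <= August 28? ✓; end August 16 >= August 12? ✓ → yes.
V: start August 22 <= August 28? ✓; end August 24 >= August 12? ✓ → yes.
W: start August 10 <= August 28? ✓; end August 14 >= August 12? ✓ → yes.
Result: B, C, D, E, H, Q, R, V, W.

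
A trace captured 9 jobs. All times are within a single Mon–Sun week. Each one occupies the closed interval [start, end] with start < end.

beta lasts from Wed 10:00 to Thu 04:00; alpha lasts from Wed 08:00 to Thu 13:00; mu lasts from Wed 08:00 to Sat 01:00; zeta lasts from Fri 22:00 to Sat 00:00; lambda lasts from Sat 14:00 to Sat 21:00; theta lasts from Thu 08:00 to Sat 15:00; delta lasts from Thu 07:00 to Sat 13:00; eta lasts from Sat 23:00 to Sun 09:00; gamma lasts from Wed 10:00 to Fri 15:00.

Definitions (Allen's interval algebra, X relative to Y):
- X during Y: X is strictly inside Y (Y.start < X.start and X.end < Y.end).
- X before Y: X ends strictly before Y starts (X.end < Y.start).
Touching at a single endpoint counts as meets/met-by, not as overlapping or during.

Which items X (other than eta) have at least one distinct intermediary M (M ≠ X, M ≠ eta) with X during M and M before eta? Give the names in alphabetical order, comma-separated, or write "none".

Target eta = [Sat 23:00, Sun 09:00].
Intermediaries M with M before eta: alpha, beta, delta, gamma, lambda, mu, theta, zeta.
Via alpha — items with X during alpha: beta.
Via beta — items with X during beta: none.
Via delta — items with X during delta: zeta.
Via gamma — items with X during gamma: none.
Via lambda — items with X during lambda: none.
Via mu — items with X during mu: beta, gamma, zeta.
Via theta — items with X during theta: zeta.
Via zeta — items with X during zeta: none.
Union: beta, gamma, zeta.

beta, gamma, zeta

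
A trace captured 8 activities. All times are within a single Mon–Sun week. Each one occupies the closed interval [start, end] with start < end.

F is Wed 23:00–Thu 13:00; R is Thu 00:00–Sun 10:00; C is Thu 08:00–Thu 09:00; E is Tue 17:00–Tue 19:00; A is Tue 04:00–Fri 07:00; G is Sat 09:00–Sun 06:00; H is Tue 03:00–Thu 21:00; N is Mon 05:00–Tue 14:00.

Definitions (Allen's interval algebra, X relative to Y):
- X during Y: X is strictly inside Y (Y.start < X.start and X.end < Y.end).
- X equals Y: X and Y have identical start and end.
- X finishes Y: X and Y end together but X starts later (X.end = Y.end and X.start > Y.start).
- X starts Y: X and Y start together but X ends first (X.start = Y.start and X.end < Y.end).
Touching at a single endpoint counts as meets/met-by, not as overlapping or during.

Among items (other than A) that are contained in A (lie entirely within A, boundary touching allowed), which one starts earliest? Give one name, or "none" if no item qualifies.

E

Target A = [Tue 04:00, Fri 07:00].
C [Thu 08:00, Thu 09:00] → during → candidate.
E [Tue 17:00, Tue 19:00] → during → candidate.
F [Wed 23:00, Thu 13:00] → during → candidate.
G [Sat 09:00, Sun 06:00] → after → excluded.
H [Tue 03:00, Thu 21:00] → overlaps → excluded.
N [Mon 05:00, Tue 14:00] → overlaps → excluded.
R [Thu 00:00, Sun 10:00] → overlapped-by → excluded.
Among candidates, earliest start is Tue 17:00 → E.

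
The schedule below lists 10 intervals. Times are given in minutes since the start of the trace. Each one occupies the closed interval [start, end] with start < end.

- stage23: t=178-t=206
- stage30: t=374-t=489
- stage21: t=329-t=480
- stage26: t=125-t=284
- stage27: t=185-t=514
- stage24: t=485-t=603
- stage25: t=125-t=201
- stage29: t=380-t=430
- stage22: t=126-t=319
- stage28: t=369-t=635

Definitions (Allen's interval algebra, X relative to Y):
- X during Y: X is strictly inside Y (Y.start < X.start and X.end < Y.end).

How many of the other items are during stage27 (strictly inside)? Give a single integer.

Target stage27 = [t=185, t=514].
stage21 [t=329, t=480] → during → counts.
stage22 [t=126, t=319] → overlaps → no.
stage23 [t=178, t=206] → overlaps → no.
stage24 [t=485, t=603] → overlapped-by → no.
stage25 [t=125, t=201] → overlaps → no.
stage26 [t=125, t=284] → overlaps → no.
stage28 [t=369, t=635] → overlapped-by → no.
stage29 [t=380, t=430] → during → counts.
stage30 [t=374, t=489] → during → counts.
Total: 3.

3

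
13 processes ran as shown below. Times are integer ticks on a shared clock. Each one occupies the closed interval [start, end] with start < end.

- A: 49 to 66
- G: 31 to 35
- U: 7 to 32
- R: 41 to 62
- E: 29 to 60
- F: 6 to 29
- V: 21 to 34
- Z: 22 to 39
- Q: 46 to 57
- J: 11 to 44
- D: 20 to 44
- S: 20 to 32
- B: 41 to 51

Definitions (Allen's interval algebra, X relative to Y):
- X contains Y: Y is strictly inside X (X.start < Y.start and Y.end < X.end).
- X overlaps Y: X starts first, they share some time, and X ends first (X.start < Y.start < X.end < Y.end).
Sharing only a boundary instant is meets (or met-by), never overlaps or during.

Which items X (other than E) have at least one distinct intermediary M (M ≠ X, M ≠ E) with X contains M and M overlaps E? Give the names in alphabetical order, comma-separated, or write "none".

Target E = [29, 60].
Intermediaries M with M overlaps E: D, J, S, U, V, Z.
Via D — items with X contains D: none.
Via J — items with X contains J: none.
Via S — items with X contains S: J.
Via U — items with X contains U: none.
Via V — items with X contains V: D, J.
Via Z — items with X contains Z: D, J.
Union: D, J.

D, J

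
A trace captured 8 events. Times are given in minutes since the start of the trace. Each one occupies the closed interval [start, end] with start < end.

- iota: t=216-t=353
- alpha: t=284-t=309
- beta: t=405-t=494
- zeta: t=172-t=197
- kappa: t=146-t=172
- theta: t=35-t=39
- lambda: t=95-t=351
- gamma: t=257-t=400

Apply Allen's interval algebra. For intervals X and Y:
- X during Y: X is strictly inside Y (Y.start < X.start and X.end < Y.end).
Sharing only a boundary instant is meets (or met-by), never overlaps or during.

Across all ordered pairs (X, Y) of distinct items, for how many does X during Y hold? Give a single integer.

5

Checking all 56 ordered pairs for relation 'during'; matching pairs in alphabetical order:
(alpha, gamma): alpha during gamma ✓
(alpha, iota): alpha during iota ✓
(alpha, lambda): alpha during lambda ✓
(kappa, lambda): kappa during lambda ✓
(zeta, lambda): zeta during lambda ✓
Count: 5.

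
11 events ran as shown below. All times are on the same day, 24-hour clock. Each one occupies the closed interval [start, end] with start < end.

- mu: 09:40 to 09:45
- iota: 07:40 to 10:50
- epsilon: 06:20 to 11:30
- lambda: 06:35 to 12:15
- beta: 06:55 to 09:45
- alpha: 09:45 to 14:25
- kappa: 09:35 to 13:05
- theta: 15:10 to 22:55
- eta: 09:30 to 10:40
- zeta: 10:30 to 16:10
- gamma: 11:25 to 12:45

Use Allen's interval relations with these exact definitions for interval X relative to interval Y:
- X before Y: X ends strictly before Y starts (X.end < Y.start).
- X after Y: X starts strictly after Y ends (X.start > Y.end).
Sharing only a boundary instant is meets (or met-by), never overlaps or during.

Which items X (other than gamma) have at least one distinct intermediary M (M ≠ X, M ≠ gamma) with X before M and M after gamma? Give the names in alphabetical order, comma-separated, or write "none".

alpha, beta, epsilon, eta, iota, kappa, lambda, mu

Target gamma = [11:25, 12:45].
Intermediaries M with M after gamma: theta.
Via theta — items with X before theta: alpha, beta, epsilon, eta, iota, kappa, lambda, mu.
Union: alpha, beta, epsilon, eta, iota, kappa, lambda, mu.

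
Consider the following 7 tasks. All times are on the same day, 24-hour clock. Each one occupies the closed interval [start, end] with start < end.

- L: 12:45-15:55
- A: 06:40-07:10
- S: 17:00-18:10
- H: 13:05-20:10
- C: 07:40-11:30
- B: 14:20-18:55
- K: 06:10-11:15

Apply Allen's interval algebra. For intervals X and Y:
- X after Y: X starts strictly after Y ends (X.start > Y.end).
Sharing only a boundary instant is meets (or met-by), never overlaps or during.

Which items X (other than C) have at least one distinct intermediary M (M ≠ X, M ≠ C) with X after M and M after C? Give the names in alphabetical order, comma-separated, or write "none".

Target C = [07:40, 11:30].
Intermediaries M with M after C: B, H, L, S.
Via B — items with X after B: none.
Via H — items with X after H: none.
Via L — items with X after L: S.
Via S — items with X after S: none.
Union: S.

S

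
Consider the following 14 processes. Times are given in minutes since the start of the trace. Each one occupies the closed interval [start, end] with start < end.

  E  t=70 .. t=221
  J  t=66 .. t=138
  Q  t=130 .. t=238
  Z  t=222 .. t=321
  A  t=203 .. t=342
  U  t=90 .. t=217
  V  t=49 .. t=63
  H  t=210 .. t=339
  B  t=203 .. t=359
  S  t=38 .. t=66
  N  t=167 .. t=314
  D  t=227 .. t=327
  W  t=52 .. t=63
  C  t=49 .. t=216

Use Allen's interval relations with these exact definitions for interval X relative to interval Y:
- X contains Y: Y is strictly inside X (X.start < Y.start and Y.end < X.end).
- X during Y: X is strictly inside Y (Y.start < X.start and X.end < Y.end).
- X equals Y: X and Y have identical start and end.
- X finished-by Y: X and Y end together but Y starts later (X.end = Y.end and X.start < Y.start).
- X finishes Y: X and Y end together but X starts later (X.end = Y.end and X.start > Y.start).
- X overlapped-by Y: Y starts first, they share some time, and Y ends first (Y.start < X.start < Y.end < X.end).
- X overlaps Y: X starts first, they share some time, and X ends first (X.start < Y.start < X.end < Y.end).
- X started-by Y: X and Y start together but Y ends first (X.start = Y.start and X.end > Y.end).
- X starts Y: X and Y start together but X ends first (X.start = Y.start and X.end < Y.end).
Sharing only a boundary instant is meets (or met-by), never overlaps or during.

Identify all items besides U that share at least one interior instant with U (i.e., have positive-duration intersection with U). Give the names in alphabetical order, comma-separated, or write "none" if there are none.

Target U = [t=90, t=217].
A [t=203, t=342] → overlapped-by → yes.
B [t=203, t=359] → overlapped-by → yes.
C [t=49, t=216] → overlaps → yes.
D [t=227, t=327] → after → no.
E [t=70, t=221] → contains → yes.
H [t=210, t=339] → overlapped-by → yes.
J [t=66, t=138] → overlaps → yes.
N [t=167, t=314] → overlapped-by → yes.
Q [t=130, t=238] → overlapped-by → yes.
S [t=38, t=66] → before → no.
V [t=49, t=63] → before → no.
W [t=52, t=63] → before → no.
Z [t=222, t=321] → after → no.
Result: A, B, C, E, H, J, N, Q.

A, B, C, E, H, J, N, Q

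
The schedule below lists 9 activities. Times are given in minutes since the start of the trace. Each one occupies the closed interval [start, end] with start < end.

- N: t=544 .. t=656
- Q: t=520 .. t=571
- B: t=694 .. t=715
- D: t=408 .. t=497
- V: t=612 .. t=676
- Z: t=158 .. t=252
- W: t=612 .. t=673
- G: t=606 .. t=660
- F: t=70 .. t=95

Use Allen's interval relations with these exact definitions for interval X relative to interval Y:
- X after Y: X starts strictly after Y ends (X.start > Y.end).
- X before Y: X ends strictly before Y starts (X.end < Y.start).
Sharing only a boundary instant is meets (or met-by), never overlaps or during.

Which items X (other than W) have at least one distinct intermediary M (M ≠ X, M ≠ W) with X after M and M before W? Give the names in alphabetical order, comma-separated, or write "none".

Target W = [t=612, t=673].
Intermediaries M with M before W: D, F, Q, Z.
Via D — items with X after D: B, G, N, Q, V.
Via F — items with X after F: B, D, G, N, Q, V, Z.
Via Q — items with X after Q: B, G, V.
Via Z — items with X after Z: B, D, G, N, Q, V.
Union: B, D, G, N, Q, V, Z.

B, D, G, N, Q, V, Z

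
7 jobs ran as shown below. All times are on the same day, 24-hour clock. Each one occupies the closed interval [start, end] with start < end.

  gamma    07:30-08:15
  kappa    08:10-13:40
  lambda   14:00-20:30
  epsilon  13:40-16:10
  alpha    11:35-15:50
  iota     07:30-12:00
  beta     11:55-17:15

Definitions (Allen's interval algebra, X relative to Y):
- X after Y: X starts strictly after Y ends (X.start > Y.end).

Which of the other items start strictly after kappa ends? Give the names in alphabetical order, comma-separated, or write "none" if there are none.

lambda

Target kappa = [08:10, 13:40].
alpha [11:35, 15:50] → overlapped-by → no.
beta [11:55, 17:15] → overlapped-by → no.
epsilon [13:40, 16:10] → met-by → no.
gamma [07:30, 08:15] → overlaps → no.
iota [07:30, 12:00] → overlaps → no.
lambda [14:00, 20:30] → after → yes.
Result: lambda.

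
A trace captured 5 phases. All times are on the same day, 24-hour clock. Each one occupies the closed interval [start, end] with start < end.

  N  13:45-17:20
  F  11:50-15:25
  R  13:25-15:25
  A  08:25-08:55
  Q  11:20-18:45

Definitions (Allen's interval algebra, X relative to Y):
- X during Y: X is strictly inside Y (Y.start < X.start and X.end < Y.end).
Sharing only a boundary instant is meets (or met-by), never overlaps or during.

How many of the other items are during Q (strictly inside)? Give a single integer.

3

Target Q = [11:20, 18:45].
A [08:25, 08:55] → before → no.
F [11:50, 15:25] → during → counts.
N [13:45, 17:20] → during → counts.
R [13:25, 15:25] → during → counts.
Total: 3.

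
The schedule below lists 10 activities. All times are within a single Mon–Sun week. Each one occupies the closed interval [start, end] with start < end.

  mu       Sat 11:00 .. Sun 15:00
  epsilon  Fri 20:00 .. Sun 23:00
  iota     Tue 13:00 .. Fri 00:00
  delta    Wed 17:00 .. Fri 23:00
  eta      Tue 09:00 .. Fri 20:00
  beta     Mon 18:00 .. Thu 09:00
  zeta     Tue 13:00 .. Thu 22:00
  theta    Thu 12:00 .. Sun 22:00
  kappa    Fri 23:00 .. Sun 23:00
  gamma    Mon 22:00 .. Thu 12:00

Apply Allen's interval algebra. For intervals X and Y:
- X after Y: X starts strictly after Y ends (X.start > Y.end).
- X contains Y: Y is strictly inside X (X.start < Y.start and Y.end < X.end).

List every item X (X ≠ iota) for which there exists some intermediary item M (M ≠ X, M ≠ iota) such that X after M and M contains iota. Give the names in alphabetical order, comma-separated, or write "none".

kappa, mu

Target iota = [Tue 13:00, Fri 00:00].
Intermediaries M with M contains iota: eta.
Via eta — items with X after eta: kappa, mu.
Union: kappa, mu.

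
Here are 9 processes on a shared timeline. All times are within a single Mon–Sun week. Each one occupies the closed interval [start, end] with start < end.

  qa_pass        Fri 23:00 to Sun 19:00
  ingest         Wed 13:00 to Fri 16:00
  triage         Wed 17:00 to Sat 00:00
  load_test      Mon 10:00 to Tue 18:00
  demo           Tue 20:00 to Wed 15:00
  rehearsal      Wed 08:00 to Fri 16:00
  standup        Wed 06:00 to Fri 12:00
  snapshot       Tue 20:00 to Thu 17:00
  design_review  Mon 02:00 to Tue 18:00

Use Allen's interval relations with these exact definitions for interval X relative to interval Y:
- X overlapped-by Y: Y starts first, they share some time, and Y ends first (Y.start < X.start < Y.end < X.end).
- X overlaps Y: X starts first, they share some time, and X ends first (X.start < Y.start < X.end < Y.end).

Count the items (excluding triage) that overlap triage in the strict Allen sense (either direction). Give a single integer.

5

Target triage = [Wed 17:00, Sat 00:00].
demo [Tue 20:00, Wed 15:00] → before → no.
design_review [Mon 02:00, Tue 18:00] → before → no.
ingest [Wed 13:00, Fri 16:00] → overlaps → counts.
load_test [Mon 10:00, Tue 18:00] → before → no.
qa_pass [Fri 23:00, Sun 19:00] → overlapped-by → counts.
rehearsal [Wed 08:00, Fri 16:00] → overlaps → counts.
snapshot [Tue 20:00, Thu 17:00] → overlaps → counts.
standup [Wed 06:00, Fri 12:00] → overlaps → counts.
Total: 5.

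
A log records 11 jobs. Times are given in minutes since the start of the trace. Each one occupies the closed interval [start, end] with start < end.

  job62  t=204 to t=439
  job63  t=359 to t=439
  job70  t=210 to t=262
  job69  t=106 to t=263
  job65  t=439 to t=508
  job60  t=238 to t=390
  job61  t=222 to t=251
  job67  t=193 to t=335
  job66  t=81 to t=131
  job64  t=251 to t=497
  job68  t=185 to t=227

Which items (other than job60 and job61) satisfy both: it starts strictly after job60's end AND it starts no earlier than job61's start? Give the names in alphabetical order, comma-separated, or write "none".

Conditions: its start is strictly after job60's end (X.start > t=390) AND its start is no earlier than job61's start (X.start >= t=222).
job62: start t=204 > t=390? ✗; start t=204 >= t=222? ✗ → no.
job63: start t=359 > t=390? ✗; start t=359 >= t=222? ✓ → no.
job64: start t=251 > t=390? ✗; start t=251 >= t=222? ✓ → no.
job65: start t=439 > t=390? ✓; start t=439 >= t=222? ✓ → yes.
job66: start t=81 > t=390? ✗; start t=81 >= t=222? ✗ → no.
job67: start t=193 > t=390? ✗; start t=193 >= t=222? ✗ → no.
job68: start t=185 > t=390? ✗; start t=185 >= t=222? ✗ → no.
job69: start t=106 > t=390? ✗; start t=106 >= t=222? ✗ → no.
job70: start t=210 > t=390? ✗; start t=210 >= t=222? ✗ → no.
Result: job65.

job65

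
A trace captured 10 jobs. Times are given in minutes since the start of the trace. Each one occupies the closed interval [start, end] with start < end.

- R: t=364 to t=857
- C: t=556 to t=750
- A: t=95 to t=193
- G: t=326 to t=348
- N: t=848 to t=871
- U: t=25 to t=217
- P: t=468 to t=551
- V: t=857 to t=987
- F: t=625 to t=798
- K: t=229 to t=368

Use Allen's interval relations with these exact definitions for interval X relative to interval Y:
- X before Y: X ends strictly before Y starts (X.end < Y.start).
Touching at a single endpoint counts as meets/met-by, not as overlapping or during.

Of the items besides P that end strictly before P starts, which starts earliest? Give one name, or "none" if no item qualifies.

U

Target P = [t=468, t=551].
A [t=95, t=193] → before → candidate.
C [t=556, t=750] → after → excluded.
F [t=625, t=798] → after → excluded.
G [t=326, t=348] → before → candidate.
K [t=229, t=368] → before → candidate.
N [t=848, t=871] → after → excluded.
R [t=364, t=857] → contains → excluded.
U [t=25, t=217] → before → candidate.
V [t=857, t=987] → after → excluded.
Among candidates, earliest start is t=25 → U.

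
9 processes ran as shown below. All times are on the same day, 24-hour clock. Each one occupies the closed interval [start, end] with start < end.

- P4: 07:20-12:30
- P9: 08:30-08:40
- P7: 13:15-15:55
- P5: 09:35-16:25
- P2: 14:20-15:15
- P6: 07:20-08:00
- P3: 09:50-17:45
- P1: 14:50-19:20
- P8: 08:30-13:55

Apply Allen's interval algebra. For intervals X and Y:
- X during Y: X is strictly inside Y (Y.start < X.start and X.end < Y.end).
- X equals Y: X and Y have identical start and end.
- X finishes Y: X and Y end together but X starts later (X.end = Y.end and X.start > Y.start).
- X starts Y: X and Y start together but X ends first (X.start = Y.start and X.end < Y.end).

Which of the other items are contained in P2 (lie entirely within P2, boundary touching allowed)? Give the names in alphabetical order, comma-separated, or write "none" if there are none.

Target P2 = [14:20, 15:15].
P1 [14:50, 19:20] → overlapped-by → no.
P3 [09:50, 17:45] → contains → no.
P4 [07:20, 12:30] → before → no.
P5 [09:35, 16:25] → contains → no.
P6 [07:20, 08:00] → before → no.
P7 [13:15, 15:55] → contains → no.
P8 [08:30, 13:55] → before → no.
P9 [08:30, 08:40] → before → no.
Result: none.

none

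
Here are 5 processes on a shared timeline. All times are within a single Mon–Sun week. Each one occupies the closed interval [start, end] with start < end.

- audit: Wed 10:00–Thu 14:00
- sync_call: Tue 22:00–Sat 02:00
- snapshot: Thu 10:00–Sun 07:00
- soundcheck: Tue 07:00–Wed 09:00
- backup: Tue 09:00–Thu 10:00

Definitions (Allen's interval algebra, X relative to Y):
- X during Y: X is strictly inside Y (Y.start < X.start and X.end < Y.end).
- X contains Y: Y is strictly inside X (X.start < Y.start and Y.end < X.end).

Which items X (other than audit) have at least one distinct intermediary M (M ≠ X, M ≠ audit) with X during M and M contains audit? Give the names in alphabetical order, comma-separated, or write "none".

Target audit = [Wed 10:00, Thu 14:00].
Intermediaries M with M contains audit: sync_call.
Via sync_call — items with X during sync_call: none.
Union: none.

none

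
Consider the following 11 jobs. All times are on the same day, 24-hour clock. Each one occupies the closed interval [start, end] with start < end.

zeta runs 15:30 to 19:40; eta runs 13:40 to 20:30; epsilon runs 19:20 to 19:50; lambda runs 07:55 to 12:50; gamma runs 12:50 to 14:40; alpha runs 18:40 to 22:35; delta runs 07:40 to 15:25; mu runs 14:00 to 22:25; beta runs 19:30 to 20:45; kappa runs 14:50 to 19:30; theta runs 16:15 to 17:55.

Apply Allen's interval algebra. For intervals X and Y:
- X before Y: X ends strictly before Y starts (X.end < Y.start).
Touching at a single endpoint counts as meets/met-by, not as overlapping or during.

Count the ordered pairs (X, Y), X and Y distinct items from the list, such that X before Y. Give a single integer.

Checking all 110 ordered pairs for relation 'before'; matching pairs in alphabetical order:
(delta, alpha): delta before alpha ✓
(delta, beta): delta before beta ✓
(delta, epsilon): delta before epsilon ✓
(delta, theta): delta before theta ✓
(delta, zeta): delta before zeta ✓
(gamma, alpha): gamma before alpha ✓
(gamma, beta): gamma before beta ✓
(gamma, epsilon): gamma before epsilon ✓
(gamma, kappa): gamma before kappa ✓
(gamma, theta): gamma before theta ✓
(gamma, zeta): gamma before zeta ✓
(lambda, alpha): lambda before alpha ✓
(lambda, beta): lambda before beta ✓
(lambda, epsilon): lambda before epsilon ✓
(lambda, eta): lambda before eta ✓
(lambda, kappa): lambda before kappa ✓
(lambda, mu): lambda before mu ✓
(lambda, theta): lambda before theta ✓
(lambda, zeta): lambda before zeta ✓
(theta, alpha): theta before alpha ✓
(theta, beta): theta before beta ✓
(theta, epsilon): theta before epsilon ✓
Count: 22.

22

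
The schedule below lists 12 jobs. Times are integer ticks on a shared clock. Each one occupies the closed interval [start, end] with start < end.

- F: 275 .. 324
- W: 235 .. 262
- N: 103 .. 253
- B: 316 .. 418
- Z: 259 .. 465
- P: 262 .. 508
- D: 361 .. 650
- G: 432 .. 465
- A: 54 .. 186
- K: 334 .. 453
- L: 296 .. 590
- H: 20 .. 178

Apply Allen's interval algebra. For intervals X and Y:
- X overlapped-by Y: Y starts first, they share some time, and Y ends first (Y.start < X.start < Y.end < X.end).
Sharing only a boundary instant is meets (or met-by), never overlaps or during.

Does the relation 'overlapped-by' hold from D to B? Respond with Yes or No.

Yes

D = [361, 650], B = [316, 418].
Actual relation of D to B: overlapped-by.
Asked whether 'overlapped-by' holds → Yes.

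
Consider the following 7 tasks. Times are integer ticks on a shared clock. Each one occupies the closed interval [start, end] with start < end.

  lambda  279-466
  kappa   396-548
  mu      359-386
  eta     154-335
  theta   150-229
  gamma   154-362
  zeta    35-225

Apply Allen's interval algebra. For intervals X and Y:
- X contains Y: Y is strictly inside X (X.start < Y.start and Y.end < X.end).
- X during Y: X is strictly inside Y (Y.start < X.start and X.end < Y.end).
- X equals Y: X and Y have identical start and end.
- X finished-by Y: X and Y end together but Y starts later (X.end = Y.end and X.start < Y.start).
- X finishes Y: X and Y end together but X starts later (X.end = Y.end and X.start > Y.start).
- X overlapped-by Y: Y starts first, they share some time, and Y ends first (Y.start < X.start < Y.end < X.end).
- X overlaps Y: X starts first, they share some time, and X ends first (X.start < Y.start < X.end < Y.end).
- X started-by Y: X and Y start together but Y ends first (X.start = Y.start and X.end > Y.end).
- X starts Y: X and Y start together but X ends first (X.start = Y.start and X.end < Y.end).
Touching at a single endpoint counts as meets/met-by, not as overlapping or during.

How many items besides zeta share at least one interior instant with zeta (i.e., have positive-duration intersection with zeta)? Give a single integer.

3

Target zeta = [35, 225].
eta [154, 335] → overlapped-by → counts.
gamma [154, 362] → overlapped-by → counts.
kappa [396, 548] → after → no.
lambda [279, 466] → after → no.
mu [359, 386] → after → no.
theta [150, 229] → overlapped-by → counts.
Total: 3.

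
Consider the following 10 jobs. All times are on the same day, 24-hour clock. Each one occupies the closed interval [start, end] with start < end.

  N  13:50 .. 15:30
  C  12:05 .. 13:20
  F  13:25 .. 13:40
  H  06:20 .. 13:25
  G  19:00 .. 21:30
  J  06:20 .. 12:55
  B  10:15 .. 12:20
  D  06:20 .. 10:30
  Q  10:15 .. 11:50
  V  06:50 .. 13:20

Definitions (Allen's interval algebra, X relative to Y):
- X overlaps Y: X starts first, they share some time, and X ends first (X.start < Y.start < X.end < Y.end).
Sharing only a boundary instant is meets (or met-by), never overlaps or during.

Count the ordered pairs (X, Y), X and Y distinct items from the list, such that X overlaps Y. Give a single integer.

Checking all 90 ordered pairs for relation 'overlaps'; matching pairs in alphabetical order:
(B, C): B overlaps C ✓
(D, B): D overlaps B ✓
(D, Q): D overlaps Q ✓
(D, V): D overlaps V ✓
(J, C): J overlaps C ✓
(J, V): J overlaps V ✓
Count: 6.

6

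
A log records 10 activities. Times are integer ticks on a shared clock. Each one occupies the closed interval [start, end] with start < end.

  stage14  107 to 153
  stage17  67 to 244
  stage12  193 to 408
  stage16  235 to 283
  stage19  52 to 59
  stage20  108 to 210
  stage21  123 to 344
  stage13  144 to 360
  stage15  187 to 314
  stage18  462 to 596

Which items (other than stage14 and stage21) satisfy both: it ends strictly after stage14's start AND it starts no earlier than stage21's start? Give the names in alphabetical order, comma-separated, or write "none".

Conditions: its end is strictly after stage14's start (X.end > 107) AND its start is no earlier than stage21's start (X.start >= 123).
stage12: end 408 > 107? ✓; start 193 >= 123? ✓ → yes.
stage13: end 360 > 107? ✓; start 144 >= 123? ✓ → yes.
stage15: end 314 > 107? ✓; start 187 >= 123? ✓ → yes.
stage16: end 283 > 107? ✓; start 235 >= 123? ✓ → yes.
stage17: end 244 > 107? ✓; start 67 >= 123? ✗ → no.
stage18: end 596 > 107? ✓; start 462 >= 123? ✓ → yes.
stage19: end 59 > 107? ✗; start 52 >= 123? ✗ → no.
stage20: end 210 > 107? ✓; start 108 >= 123? ✗ → no.
Result: stage12, stage13, stage15, stage16, stage18.

stage12, stage13, stage15, stage16, stage18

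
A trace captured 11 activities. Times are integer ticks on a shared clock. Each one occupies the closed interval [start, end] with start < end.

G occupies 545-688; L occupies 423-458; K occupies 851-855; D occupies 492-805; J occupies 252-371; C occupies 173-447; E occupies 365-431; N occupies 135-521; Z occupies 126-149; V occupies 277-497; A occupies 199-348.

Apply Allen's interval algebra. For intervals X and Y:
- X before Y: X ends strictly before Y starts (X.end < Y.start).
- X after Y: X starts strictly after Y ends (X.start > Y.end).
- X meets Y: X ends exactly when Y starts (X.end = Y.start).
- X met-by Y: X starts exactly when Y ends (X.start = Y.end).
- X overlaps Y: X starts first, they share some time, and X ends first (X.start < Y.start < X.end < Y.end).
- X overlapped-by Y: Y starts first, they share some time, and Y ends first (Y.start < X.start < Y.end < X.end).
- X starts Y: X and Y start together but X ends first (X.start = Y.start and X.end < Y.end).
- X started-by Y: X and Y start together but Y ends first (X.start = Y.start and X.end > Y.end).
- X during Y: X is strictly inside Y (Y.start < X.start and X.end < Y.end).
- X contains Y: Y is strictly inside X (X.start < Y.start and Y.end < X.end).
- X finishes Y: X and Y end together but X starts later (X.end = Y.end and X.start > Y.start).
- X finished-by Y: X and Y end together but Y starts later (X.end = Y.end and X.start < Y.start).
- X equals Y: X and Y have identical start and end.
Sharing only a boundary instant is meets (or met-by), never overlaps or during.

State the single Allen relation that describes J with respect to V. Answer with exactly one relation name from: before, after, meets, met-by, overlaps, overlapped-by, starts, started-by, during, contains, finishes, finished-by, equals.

J = [252, 371]; V = [277, 497].
Compare endpoints: J.start < V.start, J.start < V.end, J.end > V.start, J.end < V.end.
That pattern is 'overlaps'.

overlaps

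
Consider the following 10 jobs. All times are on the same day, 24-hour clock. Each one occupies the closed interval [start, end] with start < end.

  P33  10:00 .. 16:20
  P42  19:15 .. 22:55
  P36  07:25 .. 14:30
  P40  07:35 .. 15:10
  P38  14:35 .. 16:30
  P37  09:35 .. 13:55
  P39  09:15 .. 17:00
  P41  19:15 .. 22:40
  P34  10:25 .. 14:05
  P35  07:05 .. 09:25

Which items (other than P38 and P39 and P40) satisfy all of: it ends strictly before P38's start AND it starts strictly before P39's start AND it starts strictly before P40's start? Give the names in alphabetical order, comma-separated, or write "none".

Conditions: its end is strictly before P38's start (X.end < 14:35) AND its start is strictly before P39's start (X.start < 09:15) AND its start is strictly before P40's start (X.start < 07:35).
P33: end 16:20 < 14:35? ✗; start 10:00 < 09:15? ✗; start 10:00 < 07:35? ✗ → no.
P34: end 14:05 < 14:35? ✓; start 10:25 < 09:15? ✗; start 10:25 < 07:35? ✗ → no.
P35: end 09:25 < 14:35? ✓; start 07:05 < 09:15? ✓; start 07:05 < 07:35? ✓ → yes.
P36: end 14:30 < 14:35? ✓; start 07:25 < 09:15? ✓; start 07:25 < 07:35? ✓ → yes.
P37: end 13:55 < 14:35? ✓; start 09:35 < 09:15? ✗; start 09:35 < 07:35? ✗ → no.
P41: end 22:40 < 14:35? ✗; start 19:15 < 09:15? ✗; start 19:15 < 07:35? ✗ → no.
P42: end 22:55 < 14:35? ✗; start 19:15 < 09:15? ✗; start 19:15 < 07:35? ✗ → no.
Result: P35, P36.

P35, P36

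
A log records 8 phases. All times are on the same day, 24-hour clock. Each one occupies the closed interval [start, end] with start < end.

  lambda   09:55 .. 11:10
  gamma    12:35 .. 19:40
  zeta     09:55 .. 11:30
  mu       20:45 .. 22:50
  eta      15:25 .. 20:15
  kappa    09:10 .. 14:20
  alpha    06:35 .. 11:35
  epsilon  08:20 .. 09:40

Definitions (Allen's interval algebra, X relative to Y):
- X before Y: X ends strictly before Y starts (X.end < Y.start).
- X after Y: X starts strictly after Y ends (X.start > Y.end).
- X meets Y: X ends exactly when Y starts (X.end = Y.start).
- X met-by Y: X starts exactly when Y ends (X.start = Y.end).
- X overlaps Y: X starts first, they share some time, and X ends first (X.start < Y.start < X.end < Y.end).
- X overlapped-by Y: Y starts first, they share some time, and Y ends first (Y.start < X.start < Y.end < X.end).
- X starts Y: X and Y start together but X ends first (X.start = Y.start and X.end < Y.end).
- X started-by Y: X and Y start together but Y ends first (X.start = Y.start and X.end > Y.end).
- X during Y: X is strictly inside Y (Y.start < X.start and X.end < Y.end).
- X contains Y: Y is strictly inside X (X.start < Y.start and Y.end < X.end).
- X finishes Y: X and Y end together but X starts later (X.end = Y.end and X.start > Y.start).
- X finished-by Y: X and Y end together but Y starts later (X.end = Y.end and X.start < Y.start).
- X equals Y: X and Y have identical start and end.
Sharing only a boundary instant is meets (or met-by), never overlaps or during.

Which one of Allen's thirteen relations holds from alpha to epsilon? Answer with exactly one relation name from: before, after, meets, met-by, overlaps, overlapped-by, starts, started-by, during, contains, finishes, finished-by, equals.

contains

alpha = [06:35, 11:35]; epsilon = [08:20, 09:40].
Compare endpoints: alpha.start < epsilon.start, alpha.start < epsilon.end, alpha.end > epsilon.start, alpha.end > epsilon.end.
That pattern is 'contains'.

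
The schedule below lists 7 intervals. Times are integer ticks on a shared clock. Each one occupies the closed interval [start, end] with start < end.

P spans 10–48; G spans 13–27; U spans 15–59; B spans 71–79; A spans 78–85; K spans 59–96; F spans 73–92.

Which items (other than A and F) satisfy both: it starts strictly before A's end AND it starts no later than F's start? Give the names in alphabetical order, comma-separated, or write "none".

B, G, K, P, U

Conditions: its start is strictly before A's end (X.start < 85) AND its start is no later than F's start (X.start <= 73).
B: start 71 < 85? ✓; start 71 <= 73? ✓ → yes.
G: start 13 < 85? ✓; start 13 <= 73? ✓ → yes.
K: start 59 < 85? ✓; start 59 <= 73? ✓ → yes.
P: start 10 < 85? ✓; start 10 <= 73? ✓ → yes.
U: start 15 < 85? ✓; start 15 <= 73? ✓ → yes.
Result: B, G, K, P, U.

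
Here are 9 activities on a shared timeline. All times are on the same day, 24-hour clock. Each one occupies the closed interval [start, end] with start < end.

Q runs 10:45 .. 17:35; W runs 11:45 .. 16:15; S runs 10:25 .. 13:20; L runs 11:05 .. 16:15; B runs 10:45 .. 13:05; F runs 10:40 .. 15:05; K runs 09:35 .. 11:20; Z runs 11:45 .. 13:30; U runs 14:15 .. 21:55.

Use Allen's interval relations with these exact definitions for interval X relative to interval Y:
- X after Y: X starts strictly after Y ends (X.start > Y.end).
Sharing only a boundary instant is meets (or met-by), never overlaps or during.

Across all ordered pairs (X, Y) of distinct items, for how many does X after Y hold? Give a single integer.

6

Checking all 72 ordered pairs for relation 'after'; matching pairs in alphabetical order:
(U, B): U after B ✓
(U, K): U after K ✓
(U, S): U after S ✓
(U, Z): U after Z ✓
(W, K): W after K ✓
(Z, K): Z after K ✓
Count: 6.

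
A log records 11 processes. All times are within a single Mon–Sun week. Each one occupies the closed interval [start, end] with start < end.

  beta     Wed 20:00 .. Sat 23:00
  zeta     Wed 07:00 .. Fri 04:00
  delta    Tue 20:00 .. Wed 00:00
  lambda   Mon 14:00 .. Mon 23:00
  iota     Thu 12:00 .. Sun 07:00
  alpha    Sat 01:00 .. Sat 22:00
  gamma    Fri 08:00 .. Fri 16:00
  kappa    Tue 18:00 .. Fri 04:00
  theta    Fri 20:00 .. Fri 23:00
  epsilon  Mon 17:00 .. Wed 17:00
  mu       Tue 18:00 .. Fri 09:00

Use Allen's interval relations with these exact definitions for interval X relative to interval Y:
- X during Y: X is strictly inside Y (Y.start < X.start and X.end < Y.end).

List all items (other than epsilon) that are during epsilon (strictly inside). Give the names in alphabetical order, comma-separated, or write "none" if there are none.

delta

Target epsilon = [Mon 17:00, Wed 17:00].
alpha [Sat 01:00, Sat 22:00] → after → no.
beta [Wed 20:00, Sat 23:00] → after → no.
delta [Tue 20:00, Wed 00:00] → during → yes.
gamma [Fri 08:00, Fri 16:00] → after → no.
iota [Thu 12:00, Sun 07:00] → after → no.
kappa [Tue 18:00, Fri 04:00] → overlapped-by → no.
lambda [Mon 14:00, Mon 23:00] → overlaps → no.
mu [Tue 18:00, Fri 09:00] → overlapped-by → no.
theta [Fri 20:00, Fri 23:00] → after → no.
zeta [Wed 07:00, Fri 04:00] → overlapped-by → no.
Result: delta.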